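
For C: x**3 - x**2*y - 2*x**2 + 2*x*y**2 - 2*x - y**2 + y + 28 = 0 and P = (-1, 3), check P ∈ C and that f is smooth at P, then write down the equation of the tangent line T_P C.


Tangent line at P: 29*x - 18*y + 83 = 0.

Step 1: f(-1, 3) = 0, so P lies on C.
Step 2: partial derivatives
  f_x(x, y) = 3*x**2 - 2*x*y - 4*x + 2*y**2 - 2, f_y(x, y) = -x**2 + 4*x*y - 2*y + 1.
  f_x(P) = 29, f_y(P) = -18 (gradient nonzero, so P is smooth).
Step 3: tangent line at P: 29·(x − -1) + -18·(y − 3) = 0.
Expanding: 29*x - 18*y + 83 = 0.


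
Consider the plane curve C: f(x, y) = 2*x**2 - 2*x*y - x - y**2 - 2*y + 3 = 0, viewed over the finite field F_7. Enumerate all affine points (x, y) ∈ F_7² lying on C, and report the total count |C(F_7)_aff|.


Affine F_7-points: {(0, 1), (0, 4), (1, 4), (1, 6), (2, 2), (2, 6), (4, 2), (5, 1)}; count = 8.

For each of the 49 pairs (x, y) ∈ F_7², evaluate f(x, y) mod 7. Record the zeros.
  x = 0: [0↦3, 1↦0, 2↦2, 3↦2, 4↦0, 5↦3, 6↦4]  zeros at y ∈ {1, 4}
  x = 1: [0↦4, 1↦6, 2↦6, 3↦4, 4↦0, 5↦1, 6↦0]  zeros at y ∈ {4, 6}
  x = 2: [0↦2, 1↦2, 2↦0, 3↦3, 4↦4, 5↦3, 6↦0]  zeros at y ∈ {2, 6}
  x = 3: [0↦4, 1↦2, 2↦5, 3↦6, 4↦5, 5↦2, 6↦4]  zeros at y ∈ ∅
  x = 4: [0↦3, 1↦6, 2↦0, 3↦6, 4↦3, 5↦5, 6↦5]  zeros at y ∈ {2}
  x = 5: [0↦6, 1↦0, 2↦6, 3↦3, 4↦5, 5↦5, 6↦3]  zeros at y ∈ {1}
  x = 6: [0↦6, 1↦5, 2↦2, 3↦4, 4↦4, 5↦2, 6↦5]  zeros at y ∈ ∅
Collecting zeros: affine points = {(0, 1), (0, 4), (1, 4), (1, 6), (2, 2), (2, 6), (4, 2), (5, 1)}.
Total count |C(F_7)_aff| = 8.


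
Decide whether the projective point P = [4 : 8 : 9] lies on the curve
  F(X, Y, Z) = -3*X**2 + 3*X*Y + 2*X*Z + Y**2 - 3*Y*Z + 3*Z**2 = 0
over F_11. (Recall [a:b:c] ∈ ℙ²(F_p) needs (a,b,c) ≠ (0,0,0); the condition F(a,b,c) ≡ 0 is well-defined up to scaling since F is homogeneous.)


F(4,8,9) ≡ 2 (mod 11); P is NOT on the curve.

Evaluate F(4, 8, 9) term-by-term (mod 11).
  -3*X**2 ↦ -3·16·1·1 = -48
  3*X*Y ↦ 3·4·8·1 = 96
  2*X*Z ↦ 2·4·1·9 = 72
  Y**2 ↦ 1·1·64·1 = 64
  -3*Y*Z ↦ -3·1·8·9 = -216
  3*Z**2 ↦ 3·1·1·81 = 243
Sum: F(4, 8, 9) = (-48) + (96) + (72) + (64) + (-216) + (243) = 211.
Reducing mod 11: 211 ≡ 2 (mod 11).
Since F(a, b, c) ≡ 2 ≠ 0 (mod 11), P does NOT lie on the curve.


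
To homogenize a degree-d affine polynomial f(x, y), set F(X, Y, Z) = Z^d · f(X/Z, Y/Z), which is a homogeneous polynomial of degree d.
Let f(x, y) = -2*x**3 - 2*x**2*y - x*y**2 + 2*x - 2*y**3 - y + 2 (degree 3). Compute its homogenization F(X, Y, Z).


F(X, Y, Z) = -2*X**3 - 2*X**2*Y - X*Y**2 + 2*X*Z**2 - 2*Y**3 - Y*Z**2 + 2*Z**3

deg(f) = 3.
Substitute x = X/Z, y = Y/Z into f, then multiply by Z^3.
  monomial -2·x^3·y^0 ↦ -2·X^3·Y^0·Z^0.
  monomial -2·x^2·y^1 ↦ -2·X^2·Y^1·Z^0.
  monomial -1·x^1·y^2 ↦ -1·X^1·Y^2·Z^0.
  monomial 2·x^1·y^0 ↦ 2·X^1·Y^0·Z^2.
  monomial -2·x^0·y^3 ↦ -2·X^0·Y^3·Z^0.
  monomial -1·x^0·y^1 ↦ -1·X^0·Y^1·Z^2.
  monomial 2·x^0·y^0 ↦ 2·X^0·Y^0·Z^3.
Collecting: F(X, Y, Z) = -2*X**3 - 2*X**2*Y - X*Y**2 + 2*X*Z**2 - 2*Y**3 - Y*Z**2 + 2*Z**3.


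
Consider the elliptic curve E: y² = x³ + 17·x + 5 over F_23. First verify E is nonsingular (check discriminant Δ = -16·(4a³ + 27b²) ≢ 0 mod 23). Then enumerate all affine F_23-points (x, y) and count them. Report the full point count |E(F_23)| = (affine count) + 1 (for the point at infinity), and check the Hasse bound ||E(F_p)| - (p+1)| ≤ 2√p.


Affine points = {(1, 0), (2, 1), (2, 22), (5, 10), (5, 13), (6, 1), (6, 22), (8, 3), (8, 20), (9, 6), (9, 17), (10, 5), (10, 18), (13, 10), (13, 13), (15, 1), (15, 22), (16, 7), (16, 16), (17, 3), (17, 20), (18, 5), (18, 18), (21, 3), (21, 20)}; affine count = 25; |E(F_23)| = 26.

Discriminant check: Δ ∝ 4a³ + 27b² = 4·17³ + 27·5² = 4·4913 + 27·25 ≡ 18 (mod 23). Nonzero ⇒ E is nonsingular.
For each x ∈ F_23, compute rhs = x³ + 17·x + 5 mod 23, then count y ∈ F_23 with y² ≡ rhs.
  x = 0: rhs = 5, matching y values: none (0 points).
  x = 1: rhs = 0, matching y values: 0 (1 points).
  x = 2: rhs = 1, matching y values: 1, 22 (2 points).
  x = 3: rhs = 14, matching y values: none (0 points).
  x = 4: rhs = 22, matching y values: none (0 points).
  x = 5: rhs = 8, matching y values: 10, 13 (2 points).
  x = 6: rhs = 1, matching y values: 1, 22 (2 points).
  x = 7: rhs = 7, matching y values: none (0 points).
  x = 8: rhs = 9, matching y values: 3, 20 (2 points).
  x = 9: rhs = 13, matching y values: 6, 17 (2 points).
  x = 10: rhs = 2, matching y values: 5, 18 (2 points).
  x = 11: rhs = 5, matching y values: none (0 points).
  x = 12: rhs = 5, matching y values: none (0 points).
  x = 13: rhs = 8, matching y values: 10, 13 (2 points).
  x = 14: rhs = 20, matching y values: none (0 points).
  x = 15: rhs = 1, matching y values: 1, 22 (2 points).
  x = 16: rhs = 3, matching y values: 7, 16 (2 points).
  x = 17: rhs = 9, matching y values: 3, 20 (2 points).
  x = 18: rhs = 2, matching y values: 5, 18 (2 points).
  x = 19: rhs = 11, matching y values: none (0 points).
  x = 20: rhs = 19, matching y values: none (0 points).
  x = 21: rhs = 9, matching y values: 3, 20 (2 points).
  x = 22: rhs = 10, matching y values: none (0 points).
Total affine count: 25.
Full point count |E(F_23)| = 25 + 1 = 26.
Hasse bound: |26 − (23+1)| = |2| = 2 ≤ 2√23 ≈ 9.5917 ✓.


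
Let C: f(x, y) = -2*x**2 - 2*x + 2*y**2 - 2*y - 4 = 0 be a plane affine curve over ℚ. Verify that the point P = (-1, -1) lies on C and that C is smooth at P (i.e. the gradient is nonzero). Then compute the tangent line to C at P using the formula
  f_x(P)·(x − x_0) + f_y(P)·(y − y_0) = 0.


Tangent line at P: 2*x - 6*y - 4 = 0.

Step 1: f(-1, -1) = 0, so P lies on C.
Step 2: partial derivatives
  f_x(x, y) = -4*x - 2, f_y(x, y) = 4*y - 2.
  f_x(P) = 2, f_y(P) = -6 (gradient nonzero, so P is smooth).
Step 3: tangent line at P: 2·(x − -1) + -6·(y − -1) = 0.
Expanding: 2*x - 6*y - 4 = 0.


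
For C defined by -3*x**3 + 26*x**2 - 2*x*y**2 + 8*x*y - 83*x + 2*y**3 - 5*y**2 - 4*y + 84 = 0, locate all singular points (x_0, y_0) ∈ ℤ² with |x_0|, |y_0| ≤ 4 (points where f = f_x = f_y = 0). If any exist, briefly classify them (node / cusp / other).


Singular points: {(3, 2)}; classification: node.

Compute partial derivatives:
  f_x = -9*x**2 + 52*x - 2*y**2 + 8*y - 83.
  f_y = -4*x*y + 8*x + 6*y**2 - 10*y - 4.
Scan x_0 ∈ {−4, ..., 4}. For each x_0, f_y(x_0, y) is a polynomial in y; find its integer roots y ∈ {−4, ..., 4}, then test f_x and f at those candidates.
  x = -4: f_y(-4, y) = 6*y**2 + 6*y - 36; vanishes at y ∈ {-3, 2}. (-4, -3): f_x = -477 ≠ 0; (-4, 2): f_x = -427 ≠ 0.
  x = -3: f_y(-3, y) = 6*y**2 + 2*y - 28; vanishes at y ∈ {2}. (-3, 2): f_x = -312 ≠ 0.
  x = -2: f_y(-2, y) = 6*y**2 - 2*y - 20; vanishes at y ∈ {2}. (-2, 2): f_x = -215 ≠ 0.
  x = -1: f_y(-1, y) = 6*y**2 - 6*y - 12; vanishes at y ∈ {-1, 2}. (-1, -1): f_x = -154 ≠ 0; (-1, 2): f_x = -136 ≠ 0.
  x = 0: f_y(0, y) = 6*y**2 - 10*y - 4; vanishes at y ∈ {2}. (0, 2): f_x = -75 ≠ 0.
  x = 1: f_y(1, y) = 6*y**2 - 14*y + 4; vanishes at y ∈ {2}. (1, 2): f_x = -32 ≠ 0.
  x = 2: f_y(2, y) = 6*y**2 - 18*y + 12; vanishes at y ∈ {1, 2}. (2, 1): f_x = -9 ≠ 0; (2, 2): f_x = -7 ≠ 0.
  x = 3: f_y(3, y) = 6*y**2 - 22*y + 20; vanishes at y ∈ {2}. (3, 2): f_x = 0, f = 0 — SINGULAR.
  x = 4: f_y(4, y) = 6*y**2 - 26*y + 28; vanishes at y ∈ {2}. (4, 2): f_x = -11 ≠ 0.
Only singular point on the grid: (3, 2).
Classify: substitute x = 3 + u, y = 2 + v and expand: f = -3*u**3 - u**2 - 2*u*v**2 + 2*v**3 + v**2.
No constant or linear terms (consistent with a singular point). Quadratic part: -u**2 + v**2. Cubic part: -3*u**3 - 2*u*v**2 + 2*v**3.
The quadratic part v**2 - u**2 = (v − u)(v + u) splits into two distinct linear factors, so there are two distinct tangent lines y − 2 = ±(x − 3) — this is a node (ordinary double point).
Classification: node.


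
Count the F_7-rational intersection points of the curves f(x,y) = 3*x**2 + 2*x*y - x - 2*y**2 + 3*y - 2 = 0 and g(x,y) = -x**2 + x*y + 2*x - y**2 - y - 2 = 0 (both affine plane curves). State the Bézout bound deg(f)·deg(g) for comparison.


Common zeros: ∅; count = 0; Bézout bound = 4.

deg(f) = 2, deg(g) = 2, so Bézout bound = 4.
Scan x ∈ F_7. For each x, list the y ∈ F_7 with f(x, y) ≡ 0 and those with g(x, y) ≡ 0 (mod 7); the common zeros in that column are the intersection.
  x = 0: f ≡ 0 at y ∈ {6}; g ≡ 0 at y ∈ {3}; common: ∅.
  x = 1: f ≡ 0 at y ∈ {0, 6}; g ≡ 0 at y ∈ ∅; common: ∅.
  x = 2: f ≡ 0 at y ∈ {2, 5}; g ≡ 0 at y ∈ {4}; common: ∅.
  x = 3: f ≡ 0 at y ∈ ∅; g ≡ 0 at y ∈ ∅; common: ∅.
  x = 4: f ≡ 0 at y ∈ {0, 2}; g ≡ 0 at y ∈ {4, 6}; common: ∅.
  x = 5: f ≡ 0 at y ∈ ∅; g ≡ 0 at y ∈ {1, 3}; common: ∅.
  x = 6: f ≡ 0 at y ∈ ∅; g ≡ 0 at y ∈ ∅; common: ∅.
Collecting: common zeros = ∅, so the count is 0.
Comparison with the Bézout bound: 0 ≤ 4 = deg(f)·deg(g), as expected for curves with no common component (the affine F_7-count falls short of the bound because intersections may lie at infinity, over extension fields, or carry multiplicity).


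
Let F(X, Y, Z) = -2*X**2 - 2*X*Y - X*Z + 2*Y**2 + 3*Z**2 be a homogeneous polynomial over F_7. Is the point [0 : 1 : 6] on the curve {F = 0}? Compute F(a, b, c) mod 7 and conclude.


F(0,1,6) ≡ 5 (mod 7); P is NOT on the curve.

Evaluate F(0, 1, 6) term-by-term (mod 7).
  -2*X**2 ↦ -2·0·1·1 = 0
  -2*X*Y ↦ -2·0·1·1 = 0
  -X*Z ↦ -1·0·1·6 = 0
  2*Y**2 ↦ 2·1·1·1 = 2
  3*Z**2 ↦ 3·1·1·36 = 108
Sum: F(0, 1, 6) = (0) + (0) + (0) + (2) + (108) = 110.
Reducing mod 7: 110 ≡ 5 (mod 7).
Since F(a, b, c) ≡ 5 ≠ 0 (mod 7), P does NOT lie on the curve.


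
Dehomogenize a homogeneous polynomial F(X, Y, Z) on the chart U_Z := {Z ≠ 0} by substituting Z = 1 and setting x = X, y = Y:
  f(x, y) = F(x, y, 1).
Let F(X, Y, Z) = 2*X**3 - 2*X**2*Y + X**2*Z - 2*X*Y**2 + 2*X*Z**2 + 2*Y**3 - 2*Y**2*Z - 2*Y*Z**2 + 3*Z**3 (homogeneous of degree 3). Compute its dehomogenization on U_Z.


f(x, y) = 2*x**3 - 2*x**2*y + x**2 - 2*x*y**2 + 2*x + 2*y**3 - 2*y**2 - 2*y + 3

On U_Z we set Z = 1. Each monomial c·X^i·Y^j·Z^k in F becomes c·x^i·y^j·1^k = c·x^i·y^j.
Substituting Z = 1: F(X, Y, 1) = 2*x**3 - 2*x**2*y + x**2 - 2*x*y**2 + 2*x + 2*y**3 - 2*y**2 - 2*y + 3.
Note: deg(f) ≤ deg(F) = 3; strict inequality happens when F is divisible by Z (lost terms).


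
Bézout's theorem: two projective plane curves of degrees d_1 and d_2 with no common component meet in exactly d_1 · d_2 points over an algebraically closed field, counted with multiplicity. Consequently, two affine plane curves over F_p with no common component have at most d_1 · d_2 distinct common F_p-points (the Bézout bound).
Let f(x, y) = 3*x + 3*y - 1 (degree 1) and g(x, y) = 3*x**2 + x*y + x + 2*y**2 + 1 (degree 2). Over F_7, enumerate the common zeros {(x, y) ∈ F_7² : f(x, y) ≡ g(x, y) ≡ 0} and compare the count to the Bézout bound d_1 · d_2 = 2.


Common zeros: ∅; count = 0; Bézout bound = 2.

deg(f) = 1, deg(g) = 2, so Bézout bound = 2.
Scan x ∈ F_7. For each x, list the y ∈ F_7 with f(x, y) ≡ 0 and those with g(x, y) ≡ 0 (mod 7); the common zeros in that column are the intersection.
  x = 0: f ≡ 0 at y ∈ {5}; g ≡ 0 at y ∈ ∅; common: ∅.
  x = 1: f ≡ 0 at y ∈ {4}; g ≡ 0 at y ∈ ∅; common: ∅.
  x = 2: f ≡ 0 at y ∈ {3}; g ≡ 0 at y ∈ ∅; common: ∅.
  x = 3: f ≡ 0 at y ∈ {2}; g ≡ 0 at y ∈ ∅; common: ∅.
  x = 4: f ≡ 0 at y ∈ {1}; g ≡ 0 at y ∈ ∅; common: ∅.
  x = 5: f ≡ 0 at y ∈ {0}; g ≡ 0 at y ∈ {4}; common: ∅.
  x = 6: f ≡ 0 at y ∈ {6}; g ≡ 0 at y ∈ ∅; common: ∅.
Collecting: common zeros = ∅, so the count is 0.
Comparison with the Bézout bound: 0 ≤ 2 = deg(f)·deg(g), as expected for curves with no common component (the affine F_7-count falls short of the bound because intersections may lie at infinity, over extension fields, or carry multiplicity).


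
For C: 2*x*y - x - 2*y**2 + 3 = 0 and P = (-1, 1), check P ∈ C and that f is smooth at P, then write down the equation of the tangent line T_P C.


Tangent line at P: x - 6*y + 7 = 0.

Step 1: f(-1, 1) = 0, so P lies on C.
Step 2: partial derivatives
  f_x(x, y) = 2*y - 1, f_y(x, y) = 2*x - 4*y.
  f_x(P) = 1, f_y(P) = -6 (gradient nonzero, so P is smooth).
Step 3: tangent line at P: 1·(x − -1) + -6·(y − 1) = 0.
Expanding: x - 6*y + 7 = 0.


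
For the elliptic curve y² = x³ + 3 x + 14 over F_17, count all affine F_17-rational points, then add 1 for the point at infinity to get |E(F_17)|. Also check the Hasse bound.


Affine points = {(1, 1), (1, 16), (3, 4), (3, 13), (5, 1), (5, 16), (7, 2), (7, 15), (11, 1), (11, 16), (15, 0)}; affine count = 11; |E(F_17)| = 12.

Discriminant check: Δ ∝ 4a³ + 27b² = 4·3³ + 27·14² = 4·27 + 27·196 ≡ 11 (mod 17). Nonzero ⇒ E is nonsingular.
For each x ∈ F_17, compute rhs = x³ + 3·x + 14 mod 17, then count y ∈ F_17 with y² ≡ rhs.
  x = 0: rhs = 14, matching y values: none (0 points).
  x = 1: rhs = 1, matching y values: 1, 16 (2 points).
  x = 2: rhs = 11, matching y values: none (0 points).
  x = 3: rhs = 16, matching y values: 4, 13 (2 points).
  x = 4: rhs = 5, matching y values: none (0 points).
  x = 5: rhs = 1, matching y values: 1, 16 (2 points).
  x = 6: rhs = 10, matching y values: none (0 points).
  x = 7: rhs = 4, matching y values: 2, 15 (2 points).
  x = 8: rhs = 6, matching y values: none (0 points).
  x = 9: rhs = 5, matching y values: none (0 points).
  x = 10: rhs = 7, matching y values: none (0 points).
  x = 11: rhs = 1, matching y values: 1, 16 (2 points).
  x = 12: rhs = 10, matching y values: none (0 points).
  x = 13: rhs = 6, matching y values: none (0 points).
  x = 14: rhs = 12, matching y values: none (0 points).
  x = 15: rhs = 0, matching y values: 0 (1 points).
  x = 16: rhs = 10, matching y values: none (0 points).
Total affine count: 11.
Full point count |E(F_17)| = 11 + 1 = 12.
Hasse bound: |12 − (17+1)| = |-6| = 6 ≤ 2√17 ≈ 8.2462 ✓.


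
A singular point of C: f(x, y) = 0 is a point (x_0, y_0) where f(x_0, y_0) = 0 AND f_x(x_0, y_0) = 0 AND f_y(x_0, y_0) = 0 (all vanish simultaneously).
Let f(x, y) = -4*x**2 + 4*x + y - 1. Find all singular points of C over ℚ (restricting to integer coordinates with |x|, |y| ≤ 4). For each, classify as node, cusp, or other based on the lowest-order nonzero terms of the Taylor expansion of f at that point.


No singular points in the scanned grid; C is smooth there.

Compute partial derivatives:
  f_x = 4 - 8*x.
  f_y = 1.
f_y = 1 is a nonzero constant, so f_y never vanishes: no point (x, y) can satisfy f = f_x = f_y = 0. In particular no (x, y) ∈ {−4, ..., 4}² is singular; the curve is smooth.


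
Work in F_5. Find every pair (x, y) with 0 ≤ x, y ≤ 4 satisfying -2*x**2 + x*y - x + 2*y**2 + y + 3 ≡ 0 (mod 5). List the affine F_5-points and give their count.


Affine F_5-points: {(1, 0), (1, 4), (2, 3), (3, 4), (4, 2), (4, 3)}; count = 6.

For each of the 25 pairs (x, y) ∈ F_5², evaluate f(x, y) mod 5. Record the zeros.
  x = 0: [0↦3, 1↦1, 2↦3, 3↦4, 4↦4]  zeros at y ∈ ∅
  x = 1: [0↦0, 1↦4, 2↦2, 3↦4, 4↦0]  zeros at y ∈ {0, 4}
  x = 2: [0↦3, 1↦3, 2↦2, 3↦0, 4↦2]  zeros at y ∈ {3}
  x = 3: [0↦2, 1↦3, 2↦3, 3↦2, 4↦0]  zeros at y ∈ {4}
  x = 4: [0↦2, 1↦4, 2↦0, 3↦0, 4↦4]  zeros at y ∈ {2, 3}
Collecting zeros: affine points = {(1, 0), (1, 4), (2, 3), (3, 4), (4, 2), (4, 3)}.
Total count |C(F_5)_aff| = 6.


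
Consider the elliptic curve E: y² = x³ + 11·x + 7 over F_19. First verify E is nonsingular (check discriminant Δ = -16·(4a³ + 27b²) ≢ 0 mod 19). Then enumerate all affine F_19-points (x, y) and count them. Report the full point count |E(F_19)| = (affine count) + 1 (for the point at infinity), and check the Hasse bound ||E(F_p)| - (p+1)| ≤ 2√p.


Affine points = {(0, 8), (0, 11), (1, 0), (4, 1), (4, 18), (5, 4), (5, 15), (6, 2), (6, 17), (7, 3), (7, 16), (12, 9), (12, 10), (14, 6), (14, 13), (16, 2), (16, 17)}; affine count = 17; |E(F_19)| = 18.

Discriminant check: Δ ∝ 4a³ + 27b² = 4·11³ + 27·7² = 4·1331 + 27·49 ≡ 16 (mod 19). Nonzero ⇒ E is nonsingular.
For each x ∈ F_19, compute rhs = x³ + 11·x + 7 mod 19, then count y ∈ F_19 with y² ≡ rhs.
  x = 0: rhs = 7, matching y values: 8, 11 (2 points).
  x = 1: rhs = 0, matching y values: 0 (1 points).
  x = 2: rhs = 18, matching y values: none (0 points).
  x = 3: rhs = 10, matching y values: none (0 points).
  x = 4: rhs = 1, matching y values: 1, 18 (2 points).
  x = 5: rhs = 16, matching y values: 4, 15 (2 points).
  x = 6: rhs = 4, matching y values: 2, 17 (2 points).
  x = 7: rhs = 9, matching y values: 3, 16 (2 points).
  x = 8: rhs = 18, matching y values: none (0 points).
  x = 9: rhs = 18, matching y values: none (0 points).
  x = 10: rhs = 15, matching y values: none (0 points).
  x = 11: rhs = 15, matching y values: none (0 points).
  x = 12: rhs = 5, matching y values: 9, 10 (2 points).
  x = 13: rhs = 10, matching y values: none (0 points).
  x = 14: rhs = 17, matching y values: 6, 13 (2 points).
  x = 15: rhs = 13, matching y values: none (0 points).
  x = 16: rhs = 4, matching y values: 2, 17 (2 points).
  x = 17: rhs = 15, matching y values: none (0 points).
  x = 18: rhs = 14, matching y values: none (0 points).
Total affine count: 17.
Full point count |E(F_19)| = 17 + 1 = 18.
Hasse bound: |18 − (19+1)| = |-2| = 2 ≤ 2√19 ≈ 8.7178 ✓.


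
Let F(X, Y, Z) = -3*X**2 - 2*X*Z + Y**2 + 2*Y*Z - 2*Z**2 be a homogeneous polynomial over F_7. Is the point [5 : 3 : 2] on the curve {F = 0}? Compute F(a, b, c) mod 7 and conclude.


F(5,3,2) ≡ 2 (mod 7); P is NOT on the curve.

Evaluate F(5, 3, 2) term-by-term (mod 7).
  -3*X**2 ↦ -3·25·1·1 = -75
  -2*X*Z ↦ -2·5·1·2 = -20
  Y**2 ↦ 1·1·9·1 = 9
  2*Y*Z ↦ 2·1·3·2 = 12
  -2*Z**2 ↦ -2·1·1·4 = -8
Sum: F(5, 3, 2) = (-75) + (-20) + (9) + (12) + (-8) = -82.
Reducing mod 7: -82 ≡ 2 (mod 7).
Since F(a, b, c) ≡ 2 ≠ 0 (mod 7), P does NOT lie on the curve.


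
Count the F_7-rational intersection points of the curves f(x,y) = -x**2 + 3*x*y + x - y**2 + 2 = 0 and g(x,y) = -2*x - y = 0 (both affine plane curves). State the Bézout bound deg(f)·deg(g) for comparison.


Common zeros: ∅; count = 0; Bézout bound = 2.

deg(f) = 2, deg(g) = 1, so Bézout bound = 2.
Scan x ∈ F_7. For each x, list the y ∈ F_7 with f(x, y) ≡ 0 and those with g(x, y) ≡ 0 (mod 7); the common zeros in that column are the intersection.
  x = 0: f ≡ 0 at y ∈ {3, 4}; g ≡ 0 at y ∈ {0}; common: ∅.
  x = 1: f ≡ 0 at y ∈ ∅; g ≡ 0 at y ∈ {5}; common: ∅.
  x = 2: f ≡ 0 at y ∈ {0, 6}; g ≡ 0 at y ∈ {3}; common: ∅.
  x = 3: f ≡ 0 at y ∈ {3, 6}; g ≡ 0 at y ∈ {1}; common: ∅.
  x = 4: f ≡ 0 at y ∈ ∅; g ≡ 0 at y ∈ {6}; common: ∅.
  x = 5: f ≡ 0 at y ∈ ∅; g ≡ 0 at y ∈ {4}; common: ∅.
  x = 6: f ≡ 0 at y ∈ {0, 4}; g ≡ 0 at y ∈ {2}; common: ∅.
Collecting: common zeros = ∅, so the count is 0.
Comparison with the Bézout bound: 0 ≤ 2 = deg(f)·deg(g), as expected for curves with no common component (the affine F_7-count falls short of the bound because intersections may lie at infinity, over extension fields, or carry multiplicity).


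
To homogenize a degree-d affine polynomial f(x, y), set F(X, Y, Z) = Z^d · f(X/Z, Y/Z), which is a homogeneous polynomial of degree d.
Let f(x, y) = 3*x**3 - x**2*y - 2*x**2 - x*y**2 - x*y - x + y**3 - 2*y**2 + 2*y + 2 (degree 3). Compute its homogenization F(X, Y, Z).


F(X, Y, Z) = 3*X**3 - X**2*Y - 2*X**2*Z - X*Y**2 - X*Y*Z - X*Z**2 + Y**3 - 2*Y**2*Z + 2*Y*Z**2 + 2*Z**3

deg(f) = 3.
Substitute x = X/Z, y = Y/Z into f, then multiply by Z^3.
  monomial 3·x^3·y^0 ↦ 3·X^3·Y^0·Z^0.
  monomial -1·x^2·y^1 ↦ -1·X^2·Y^1·Z^0.
  monomial -2·x^2·y^0 ↦ -2·X^2·Y^0·Z^1.
  monomial -1·x^1·y^2 ↦ -1·X^1·Y^2·Z^0.
  monomial -1·x^1·y^1 ↦ -1·X^1·Y^1·Z^1.
  monomial -1·x^1·y^0 ↦ -1·X^1·Y^0·Z^2.
  monomial 1·x^0·y^3 ↦ 1·X^0·Y^3·Z^0.
  monomial -2·x^0·y^2 ↦ -2·X^0·Y^2·Z^1.
  monomial 2·x^0·y^1 ↦ 2·X^0·Y^1·Z^2.
  monomial 2·x^0·y^0 ↦ 2·X^0·Y^0·Z^3.
Collecting: F(X, Y, Z) = 3*X**3 - X**2*Y - 2*X**2*Z - X*Y**2 - X*Y*Z - X*Z**2 + Y**3 - 2*Y**2*Z + 2*Y*Z**2 + 2*Z**3.


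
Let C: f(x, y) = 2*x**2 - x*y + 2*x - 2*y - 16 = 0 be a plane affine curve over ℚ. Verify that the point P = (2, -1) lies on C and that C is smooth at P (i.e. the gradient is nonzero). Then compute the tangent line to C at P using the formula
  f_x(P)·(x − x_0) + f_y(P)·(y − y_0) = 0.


Tangent line at P: 11*x - 4*y - 26 = 0.

Step 1: f(2, -1) = 0, so P lies on C.
Step 2: partial derivatives
  f_x(x, y) = 4*x - y + 2, f_y(x, y) = -x - 2.
  f_x(P) = 11, f_y(P) = -4 (gradient nonzero, so P is smooth).
Step 3: tangent line at P: 11·(x − 2) + -4·(y − -1) = 0.
Expanding: 11*x - 4*y - 26 = 0.


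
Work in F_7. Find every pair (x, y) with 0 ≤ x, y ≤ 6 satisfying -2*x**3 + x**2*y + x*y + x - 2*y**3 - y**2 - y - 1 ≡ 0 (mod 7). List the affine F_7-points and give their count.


Affine F_7-points: {(2, 3), (6, 0), (6, 5)}; count = 3.

For each of the 49 pairs (x, y) ∈ F_7², evaluate f(x, y) mod 7. Record the zeros.
  x = 0: [0↦6, 1↦2, 2↦5, 3↦3, 4↦5, 5↦6, 6↦1]  zeros at y ∈ ∅
  x = 1: [0↦5, 1↦3, 2↦1, 3↦1, 4↦5, 5↦1, 6↦5]  zeros at y ∈ ∅
  x = 2: [0↦6, 1↦1, 2↦3, 3↦0, 4↦1, 5↦1, 6↦2]  zeros at y ∈ {3}
  x = 3: [0↦4, 1↦5, 2↦6, 3↦2, 4↦2, 5↦1, 6↦1]  zeros at y ∈ ∅
  x = 4: [0↦1, 1↦3, 2↦5, 3↦2, 4↦3, 5↦3, 6↦4]  zeros at y ∈ ∅
  x = 5: [0↦6, 1↦4, 2↦2, 3↦2, 4↦6, 5↦2, 6↦6]  zeros at y ∈ ∅
  x = 6: [0↦0, 1↦3, 2↦6, 3↦4, 4↦6, 5↦0, 6↦2]  zeros at y ∈ {0, 5}
Collecting zeros: affine points = {(2, 3), (6, 0), (6, 5)}.
Total count |C(F_7)_aff| = 3.


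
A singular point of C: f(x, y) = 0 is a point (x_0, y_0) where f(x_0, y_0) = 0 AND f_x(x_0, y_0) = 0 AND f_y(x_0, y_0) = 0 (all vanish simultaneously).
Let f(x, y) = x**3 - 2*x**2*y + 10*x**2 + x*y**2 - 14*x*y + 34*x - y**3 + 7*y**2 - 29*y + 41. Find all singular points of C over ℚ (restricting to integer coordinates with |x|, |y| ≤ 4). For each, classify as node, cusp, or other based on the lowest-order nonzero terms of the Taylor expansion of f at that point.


Singular points: {(-3, 1)}; classification: node.

Compute partial derivatives:
  f_x = 3*x**2 - 4*x*y + 20*x + y**2 - 14*y + 34.
  f_y = -2*x**2 + 2*x*y - 14*x - 3*y**2 + 14*y - 29.
Scan x_0 ∈ {−4, ..., 4}. For each x_0, f_y(x_0, y) is a polynomial in y; find its integer roots y ∈ {−4, ..., 4}, then test f_x and f at those candidates.
  x = -4: f_y(-4, y) = -3*y**2 + 6*y - 5; no integer root y with |y| ≤ 4.
  x = -3: f_y(-3, y) = -3*y**2 + 8*y - 5; vanishes at y ∈ {1}. (-3, 1): f_x = 0, f = 0 — SINGULAR.
  x = -2: f_y(-2, y) = -3*y**2 + 10*y - 9; no integer root y with |y| ≤ 4.
  x = -1: f_y(-1, y) = -3*y**2 + 12*y - 17; no integer root y with |y| ≤ 4.
  x = 0: f_y(0, y) = -3*y**2 + 14*y - 29; no integer root y with |y| ≤ 4.
  x = 1: f_y(1, y) = -3*y**2 + 16*y - 45; no integer root y with |y| ≤ 4.
  x = 2: f_y(2, y) = -3*y**2 + 18*y - 65; no integer root y with |y| ≤ 4.
  x = 3: f_y(3, y) = -3*y**2 + 20*y - 89; no integer root y with |y| ≤ 4.
  x = 4: f_y(4, y) = -3*y**2 + 22*y - 117; no integer root y with |y| ≤ 4.
Only singular point on the grid: (-3, 1).
Classify: substitute x = -3 + u, y = 1 + v and expand: f = u**3 - 2*u**2*v - u**2 + u*v**2 - v**3 + v**2.
No constant or linear terms (consistent with a singular point). Quadratic part: -u**2 + v**2. Cubic part: u**3 - 2*u**2*v + u*v**2 - v**3.
The quadratic part v**2 - u**2 = (v − u)(v + u) splits into two distinct linear factors, so there are two distinct tangent lines y − 1 = ±(x − -3) — this is a node (ordinary double point).
Classification: node.


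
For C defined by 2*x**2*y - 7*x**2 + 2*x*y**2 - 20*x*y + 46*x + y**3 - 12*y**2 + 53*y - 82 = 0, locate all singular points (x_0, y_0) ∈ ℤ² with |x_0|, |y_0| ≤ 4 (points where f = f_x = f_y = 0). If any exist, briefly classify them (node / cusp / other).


Singular points: {(2, 3)}; classification: node.

Compute partial derivatives:
  f_x = 4*x*y - 14*x + 2*y**2 - 20*y + 46.
  f_y = 2*x**2 + 4*x*y - 20*x + 3*y**2 - 24*y + 53.
Scan x_0 ∈ {−4, ..., 4}. For each x_0, f_y(x_0, y) is a polynomial in y; find its integer roots y ∈ {−4, ..., 4}, then test f_x and f at those candidates.
  x = -4: f_y(-4, y) = 3*y**2 - 40*y + 165; no integer root y with |y| ≤ 4.
  x = -3: f_y(-3, y) = 3*y**2 - 36*y + 131; no integer root y with |y| ≤ 4.
  x = -2: f_y(-2, y) = 3*y**2 - 32*y + 101; no integer root y with |y| ≤ 4.
  x = -1: f_y(-1, y) = 3*y**2 - 28*y + 75; no integer root y with |y| ≤ 4.
  x = 0: f_y(0, y) = 3*y**2 - 24*y + 53; no integer root y with |y| ≤ 4.
  x = 1: f_y(1, y) = 3*y**2 - 20*y + 35; no integer root y with |y| ≤ 4.
  x = 2: f_y(2, y) = 3*y**2 - 16*y + 21; vanishes at y ∈ {3}. (2, 3): f_x = 0, f = 0 — SINGULAR.
  x = 3: f_y(3, y) = 3*y**2 - 12*y + 11; no integer root y with |y| ≤ 4.
  x = 4: f_y(4, y) = 3*y**2 - 8*y + 5; vanishes at y ∈ {1}. (4, 1): f_x = -12 ≠ 0.
Only singular point on the grid: (2, 3).
Classify: substitute x = 2 + u, y = 3 + v and expand: f = 2*u**2*v - u**2 + 2*u*v**2 + v**3 + v**2.
No constant or linear terms (consistent with a singular point). Quadratic part: -u**2 + v**2. Cubic part: 2*u**2*v + 2*u*v**2 + v**3.
The quadratic part v**2 - u**2 = (v − u)(v + u) splits into two distinct linear factors, so there are two distinct tangent lines y − 3 = ±(x − 2) — this is a node (ordinary double point).
Classification: node.


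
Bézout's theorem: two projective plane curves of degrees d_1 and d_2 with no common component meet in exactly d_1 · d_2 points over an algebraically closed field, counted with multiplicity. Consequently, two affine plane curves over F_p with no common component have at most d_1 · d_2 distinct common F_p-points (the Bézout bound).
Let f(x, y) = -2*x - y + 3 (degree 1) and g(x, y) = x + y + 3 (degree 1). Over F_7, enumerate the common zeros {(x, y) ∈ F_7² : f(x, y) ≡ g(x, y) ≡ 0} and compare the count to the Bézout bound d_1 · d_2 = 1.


Common zeros: {(6, 5)}; count = 1; Bézout bound = 1.

deg(f) = 1, deg(g) = 1, so Bézout bound = 1.
Scan x ∈ F_7. For each x, list the y ∈ F_7 with f(x, y) ≡ 0 and those with g(x, y) ≡ 0 (mod 7); the common zeros in that column are the intersection.
  x = 0: f ≡ 0 at y ∈ {3}; g ≡ 0 at y ∈ {4}; common: ∅.
  x = 1: f ≡ 0 at y ∈ {1}; g ≡ 0 at y ∈ {3}; common: ∅.
  x = 2: f ≡ 0 at y ∈ {6}; g ≡ 0 at y ∈ {2}; common: ∅.
  x = 3: f ≡ 0 at y ∈ {4}; g ≡ 0 at y ∈ {1}; common: ∅.
  x = 4: f ≡ 0 at y ∈ {2}; g ≡ 0 at y ∈ {0}; common: ∅.
  x = 5: f ≡ 0 at y ∈ {0}; g ≡ 0 at y ∈ {6}; common: ∅.
  x = 6: f ≡ 0 at y ∈ {5}; g ≡ 0 at y ∈ {5}; common: {5}.
Collecting: common zeros = {(6, 5)}, so the count is 1.
Comparison with the Bézout bound: 1 ≤ 1 = deg(f)·deg(g), as expected for curves with no common component (the bound is attained).


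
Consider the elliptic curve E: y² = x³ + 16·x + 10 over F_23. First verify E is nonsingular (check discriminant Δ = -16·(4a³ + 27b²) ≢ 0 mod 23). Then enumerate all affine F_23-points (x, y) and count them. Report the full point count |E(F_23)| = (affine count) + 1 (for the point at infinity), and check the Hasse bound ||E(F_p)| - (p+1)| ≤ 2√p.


Affine points = {(1, 2), (1, 21), (2, 2), (2, 21), (3, 4), (3, 19), (4, 0), (5, 10), (5, 13), (6, 0), (8, 11), (8, 12), (9, 3), (9, 20), (13, 0), (18, 9), (18, 14), (20, 2), (20, 21), (21, 4), (21, 19), (22, 4), (22, 19)}; affine count = 23; |E(F_23)| = 24.

Discriminant check: Δ ∝ 4a³ + 27b² = 4·16³ + 27·10² = 4·4096 + 27·100 ≡ 17 (mod 23). Nonzero ⇒ E is nonsingular.
For each x ∈ F_23, compute rhs = x³ + 16·x + 10 mod 23, then count y ∈ F_23 with y² ≡ rhs.
  x = 0: rhs = 10, matching y values: none (0 points).
  x = 1: rhs = 4, matching y values: 2, 21 (2 points).
  x = 2: rhs = 4, matching y values: 2, 21 (2 points).
  x = 3: rhs = 16, matching y values: 4, 19 (2 points).
  x = 4: rhs = 0, matching y values: 0 (1 points).
  x = 5: rhs = 8, matching y values: 10, 13 (2 points).
  x = 6: rhs = 0, matching y values: 0 (1 points).
  x = 7: rhs = 5, matching y values: none (0 points).
  x = 8: rhs = 6, matching y values: 11, 12 (2 points).
  x = 9: rhs = 9, matching y values: 3, 20 (2 points).
  x = 10: rhs = 20, matching y values: none (0 points).
  x = 11: rhs = 22, matching y values: none (0 points).
  x = 12: rhs = 21, matching y values: none (0 points).
  x = 13: rhs = 0, matching y values: 0 (1 points).
  x = 14: rhs = 11, matching y values: none (0 points).
  x = 15: rhs = 14, matching y values: none (0 points).
  x = 16: rhs = 15, matching y values: none (0 points).
  x = 17: rhs = 20, matching y values: none (0 points).
  x = 18: rhs = 12, matching y values: 9, 14 (2 points).
  x = 19: rhs = 20, matching y values: none (0 points).
  x = 20: rhs = 4, matching y values: 2, 21 (2 points).
  x = 21: rhs = 16, matching y values: 4, 19 (2 points).
  x = 22: rhs = 16, matching y values: 4, 19 (2 points).
Total affine count: 23.
Full point count |E(F_23)| = 23 + 1 = 24.
Hasse bound: |24 − (23+1)| = |0| = 0 ≤ 2√23 ≈ 9.5917 ✓.


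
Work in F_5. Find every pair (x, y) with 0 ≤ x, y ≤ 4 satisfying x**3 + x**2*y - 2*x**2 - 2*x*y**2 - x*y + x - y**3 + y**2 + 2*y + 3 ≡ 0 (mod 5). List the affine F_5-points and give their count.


Affine F_5-points: {(0, 1), (1, 2), (2, 0), (2, 1), (3, 0), (4, 1)}; count = 6.

For each of the 25 pairs (x, y) ∈ F_5², evaluate f(x, y) mod 5. Record the zeros.
  x = 0: [0↦3, 1↦0, 2↦3, 3↦1, 4↦3]  zeros at y ∈ {1}
  x = 1: [0↦3, 1↦3, 2↦0, 3↦3, 4↦1]  zeros at y ∈ {2}
  x = 2: [0↦0, 1↦0, 2↦3, 3↦3, 4↦4]  zeros at y ∈ {0, 1}
  x = 3: [0↦0, 1↦2, 2↦3, 3↦2, 4↦3]  zeros at y ∈ {0}
  x = 4: [0↦4, 1↦0, 2↦1, 3↦1, 4↦4]  zeros at y ∈ {1}
Collecting zeros: affine points = {(0, 1), (1, 2), (2, 0), (2, 1), (3, 0), (4, 1)}.
Total count |C(F_5)_aff| = 6.


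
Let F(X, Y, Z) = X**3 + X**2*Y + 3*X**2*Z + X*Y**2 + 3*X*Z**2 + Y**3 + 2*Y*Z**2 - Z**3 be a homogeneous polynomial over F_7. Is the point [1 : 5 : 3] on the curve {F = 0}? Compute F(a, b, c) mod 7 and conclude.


F(1,5,3) ≡ 3 (mod 7); P is NOT on the curve.

Evaluate F(1, 5, 3) term-by-term (mod 7).
  X**3 ↦ 1·1·1·1 = 1
  X**2*Y ↦ 1·1·5·1 = 5
  3*X**2*Z ↦ 3·1·1·3 = 9
  X*Y**2 ↦ 1·1·25·1 = 25
  3*X*Z**2 ↦ 3·1·1·9 = 27
  Y**3 ↦ 1·1·125·1 = 125
  2*Y*Z**2 ↦ 2·1·5·9 = 90
  -Z**3 ↦ -1·1·1·27 = -27
Sum: F(1, 5, 3) = (1) + (5) + (9) + (25) + (27) + (125) + (90) + (-27) = 255.
Reducing mod 7: 255 ≡ 3 (mod 7).
Since F(a, b, c) ≡ 3 ≠ 0 (mod 7), P does NOT lie on the curve.


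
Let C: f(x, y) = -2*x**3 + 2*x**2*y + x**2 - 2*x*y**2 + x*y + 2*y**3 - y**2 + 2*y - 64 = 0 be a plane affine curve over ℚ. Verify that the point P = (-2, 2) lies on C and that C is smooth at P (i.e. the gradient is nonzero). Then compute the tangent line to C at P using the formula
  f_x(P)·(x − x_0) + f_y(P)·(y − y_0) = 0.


Tangent line at P: -50*x + 44*y - 188 = 0.

Step 1: f(-2, 2) = 0, so P lies on C.
Step 2: partial derivatives
  f_x(x, y) = -6*x**2 + 4*x*y + 2*x - 2*y**2 + y, f_y(x, y) = 2*x**2 - 4*x*y + x + 6*y**2 - 2*y + 2.
  f_x(P) = -50, f_y(P) = 44 (gradient nonzero, so P is smooth).
Step 3: tangent line at P: -50·(x − -2) + 44·(y − 2) = 0.
Expanding: -50*x + 44*y - 188 = 0.


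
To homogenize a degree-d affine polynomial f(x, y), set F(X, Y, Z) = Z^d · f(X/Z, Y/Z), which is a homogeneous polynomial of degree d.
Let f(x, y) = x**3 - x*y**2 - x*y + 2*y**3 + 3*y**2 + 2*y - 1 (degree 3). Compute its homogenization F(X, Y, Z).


F(X, Y, Z) = X**3 - X*Y**2 - X*Y*Z + 2*Y**3 + 3*Y**2*Z + 2*Y*Z**2 - Z**3

deg(f) = 3.
Substitute x = X/Z, y = Y/Z into f, then multiply by Z^3.
  monomial 1·x^3·y^0 ↦ 1·X^3·Y^0·Z^0.
  monomial -1·x^1·y^2 ↦ -1·X^1·Y^2·Z^0.
  monomial -1·x^1·y^1 ↦ -1·X^1·Y^1·Z^1.
  monomial 2·x^0·y^3 ↦ 2·X^0·Y^3·Z^0.
  monomial 3·x^0·y^2 ↦ 3·X^0·Y^2·Z^1.
  monomial 2·x^0·y^1 ↦ 2·X^0·Y^1·Z^2.
  monomial -1·x^0·y^0 ↦ -1·X^0·Y^0·Z^3.
Collecting: F(X, Y, Z) = X**3 - X*Y**2 - X*Y*Z + 2*Y**3 + 3*Y**2*Z + 2*Y*Z**2 - Z**3.


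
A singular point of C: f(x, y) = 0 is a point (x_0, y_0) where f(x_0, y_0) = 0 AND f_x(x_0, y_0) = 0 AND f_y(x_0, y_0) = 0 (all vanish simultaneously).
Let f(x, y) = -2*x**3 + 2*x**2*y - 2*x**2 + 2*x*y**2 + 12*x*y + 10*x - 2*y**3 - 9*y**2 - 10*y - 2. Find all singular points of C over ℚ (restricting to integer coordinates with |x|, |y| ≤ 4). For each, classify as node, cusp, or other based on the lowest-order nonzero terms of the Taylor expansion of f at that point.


Singular points: {(-1, -2)}; classification: cusp.

Compute partial derivatives:
  f_x = -6*x**2 + 4*x*y - 4*x + 2*y**2 + 12*y + 10.
  f_y = 2*x**2 + 4*x*y + 12*x - 6*y**2 - 18*y - 10.
Scan x_0 ∈ {−4, ..., 4}. For each x_0, f_y(x_0, y) is a polynomial in y; find its integer roots y ∈ {−4, ..., 4}, then test f_x and f at those candidates.
  x = -4: f_y(-4, y) = -6*y**2 - 34*y - 26; no integer root y with |y| ≤ 4.
  x = -3: f_y(-3, y) = -6*y**2 - 30*y - 28; no integer root y with |y| ≤ 4.
  x = -2: f_y(-2, y) = -6*y**2 - 26*y - 26; no integer root y with |y| ≤ 4.
  x = -1: f_y(-1, y) = -6*y**2 - 22*y - 20; vanishes at y ∈ {-2}. (-1, -2): f_x = 0, f = 0 — SINGULAR.
  x = 0: f_y(0, y) = -6*y**2 - 18*y - 10; no integer root y with |y| ≤ 4.
  x = 1: f_y(1, y) = -6*y**2 - 14*y + 4; no integer root y with |y| ≤ 4.
  x = 2: f_y(2, y) = -6*y**2 - 10*y + 22; no integer root y with |y| ≤ 4.
  x = 3: f_y(3, y) = -6*y**2 - 6*y + 44; no integer root y with |y| ≤ 4.
  x = 4: f_y(4, y) = -6*y**2 - 2*y + 70; no integer root y with |y| ≤ 4.
Only singular point on the grid: (-1, -2).
Classify: substitute x = -1 + u, y = -2 + v and expand: f = -2*u**3 + 2*u**2*v + 2*u*v**2 - 2*v**3 + v**2.
No constant or linear terms (consistent with a singular point). Quadratic part: v**2. Cubic part: -2*u**3 + 2*u**2*v + 2*u*v**2 - 2*v**3.
The quadratic part v**2 is a perfect square, so there is a single (double) tangent line v = 0, i.e. y = -2. Restricting the cubic part to that line (v = 0) leaves -2*u**3 ≠ 0, so f is not divisible by v and the branch is v² ≈ 2*u**3 to lowest order — this is a cusp.
Classification: cusp.


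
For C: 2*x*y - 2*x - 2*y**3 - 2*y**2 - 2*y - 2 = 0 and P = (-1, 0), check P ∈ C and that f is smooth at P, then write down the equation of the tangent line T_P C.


Tangent line at P: -2*x - 4*y - 2 = 0.

Step 1: f(-1, 0) = 0, so P lies on C.
Step 2: partial derivatives
  f_x(x, y) = 2*y - 2, f_y(x, y) = 2*x - 6*y**2 - 4*y - 2.
  f_x(P) = -2, f_y(P) = -4 (gradient nonzero, so P is smooth).
Step 3: tangent line at P: -2·(x − -1) + -4·(y − 0) = 0.
Expanding: -2*x - 4*y - 2 = 0.


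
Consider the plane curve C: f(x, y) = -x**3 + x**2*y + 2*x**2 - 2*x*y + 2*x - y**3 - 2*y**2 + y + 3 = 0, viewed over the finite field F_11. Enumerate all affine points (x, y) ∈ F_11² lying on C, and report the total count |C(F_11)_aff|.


Affine F_11-points: {(0, 2), (2, 6), (3, 0), (3, 3), (3, 6), (6, 3), (7, 3), (8, 1), (9, 7)}; count = 9.

For each of the 121 pairs (x, y) ∈ F_11², evaluate f(x, y) mod 11. Record the zeros.
  x = 0: [0↦3, 1↦1, 2↦0, 3↦5, 4↦10, 5↦9, 6↦7, 7↦9, 8↦9, 9↦1, 10↦1]  zeros at y ∈ {2}
  x = 1: [0↦6, 1↦3, 2↦1, 3↦5, 4↦9, 5↦7, 6↦4, 7↦5, 8↦4, 9↦6, 10↦5]  zeros at y ∈ ∅
  x = 2: [0↦7, 1↦5, 2↦4, 3↦9, 4↦3, 5↦2, 6↦0, 7↦2, 8↦2, 9↦5, 10↦5]  zeros at y ∈ {6}
  x = 3: [0↦0, 1↦1, 2↦3, 3↦0, 4↦8, 5↦10, 6↦0, 7↦5, 8↦8, 9↦3, 10↦6]  zeros at y ∈ {0, 3, 6}
  x = 4: [0↦1, 1↦7, 2↦3, 3↦5, 4↦7, 5↦3, 6↦9, 7↦8, 8↦5, 9↦5, 10↦2]  zeros at y ∈ ∅
  x = 5: [0↦4, 1↦6, 2↦9, 3↦7, 4↦5, 5↦8, 6↦10, 7↦5, 8↦9, 9↦5, 10↦9]  zeros at y ∈ ∅
  x = 6: [0↦3, 1↦3, 2↦4, 3↦0, 4↦7, 5↦8, 6↦8, 7↦1, 8↦3, 9↦8, 10↦10]  zeros at y ∈ {3}
  x = 7: [0↦3, 1↦3, 2↦4, 3↦0, 4↦7, 5↦8, 6↦8, 7↦1, 8↦3, 9↦8, 10↦10]  zeros at y ∈ {3}
  x = 8: [0↦9, 1↦0, 2↦3, 3↦1, 4↦10, 5↦2, 6↦4, 7↦10, 8↦3, 9↦10, 10↦3]  zeros at y ∈ {1}
  x = 9: [0↦4, 1↦10, 2↦6, 3↦8, 4↦10, 5↦6, 6↦1, 7↦0, 8↦8, 9↦8, 10↦5]  zeros at y ∈ {7}
  x = 10: [0↦4, 1↦5, 2↦7, 3↦4, 4↦1, 5↦3, 6↦4, 7↦9, 8↦1, 9↦7, 10↦10]  zeros at y ∈ ∅
Collecting zeros: affine points = {(0, 2), (2, 6), (3, 0), (3, 3), (3, 6), (6, 3), (7, 3), (8, 1), (9, 7)}.
Total count |C(F_11)_aff| = 9.


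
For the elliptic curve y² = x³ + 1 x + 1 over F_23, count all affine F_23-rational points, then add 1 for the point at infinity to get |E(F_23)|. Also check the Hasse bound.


Affine points = {(0, 1), (0, 22), (1, 7), (1, 16), (3, 10), (3, 13), (4, 0), (5, 4), (5, 19), (6, 4), (6, 19), (7, 11), (7, 12), (9, 7), (9, 16), (11, 3), (11, 20), (12, 4), (12, 19), (13, 7), (13, 16), (17, 3), (17, 20), (18, 3), (18, 20), (19, 5), (19, 18)}; affine count = 27; |E(F_23)| = 28.

Discriminant check: Δ ∝ 4a³ + 27b² = 4·1³ + 27·1² = 4·1 + 27·1 ≡ 8 (mod 23). Nonzero ⇒ E is nonsingular.
For each x ∈ F_23, compute rhs = x³ + 1·x + 1 mod 23, then count y ∈ F_23 with y² ≡ rhs.
  x = 0: rhs = 1, matching y values: 1, 22 (2 points).
  x = 1: rhs = 3, matching y values: 7, 16 (2 points).
  x = 2: rhs = 11, matching y values: none (0 points).
  x = 3: rhs = 8, matching y values: 10, 13 (2 points).
  x = 4: rhs = 0, matching y values: 0 (1 points).
  x = 5: rhs = 16, matching y values: 4, 19 (2 points).
  x = 6: rhs = 16, matching y values: 4, 19 (2 points).
  x = 7: rhs = 6, matching y values: 11, 12 (2 points).
  x = 8: rhs = 15, matching y values: none (0 points).
  x = 9: rhs = 3, matching y values: 7, 16 (2 points).
  x = 10: rhs = 22, matching y values: none (0 points).
  x = 11: rhs = 9, matching y values: 3, 20 (2 points).
  x = 12: rhs = 16, matching y values: 4, 19 (2 points).
  x = 13: rhs = 3, matching y values: 7, 16 (2 points).
  x = 14: rhs = 22, matching y values: none (0 points).
  x = 15: rhs = 10, matching y values: none (0 points).
  x = 16: rhs = 19, matching y values: none (0 points).
  x = 17: rhs = 9, matching y values: 3, 20 (2 points).
  x = 18: rhs = 9, matching y values: 3, 20 (2 points).
  x = 19: rhs = 2, matching y values: 5, 18 (2 points).
  x = 20: rhs = 17, matching y values: none (0 points).
  x = 21: rhs = 14, matching y values: none (0 points).
  x = 22: rhs = 22, matching y values: none (0 points).
Total affine count: 27.
Full point count |E(F_23)| = 27 + 1 = 28.
Hasse bound: |28 − (23+1)| = |4| = 4 ≤ 2√23 ≈ 9.5917 ✓.


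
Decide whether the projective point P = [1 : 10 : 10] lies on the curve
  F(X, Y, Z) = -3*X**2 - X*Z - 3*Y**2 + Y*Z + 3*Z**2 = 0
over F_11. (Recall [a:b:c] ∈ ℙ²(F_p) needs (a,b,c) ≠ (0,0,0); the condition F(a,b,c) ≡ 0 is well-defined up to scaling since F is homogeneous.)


F(1,10,10) ≡ 10 (mod 11); P is NOT on the curve.

Evaluate F(1, 10, 10) term-by-term (mod 11).
  -3*X**2 ↦ -3·1·1·1 = -3
  -X*Z ↦ -1·1·1·10 = -10
  -3*Y**2 ↦ -3·1·100·1 = -300
  Y*Z ↦ 1·1·10·10 = 100
  3*Z**2 ↦ 3·1·1·100 = 300
Sum: F(1, 10, 10) = (-3) + (-10) + (-300) + (100) + (300) = 87.
Reducing mod 11: 87 ≡ 10 (mod 11).
Since F(a, b, c) ≡ 10 ≠ 0 (mod 11), P does NOT lie on the curve.


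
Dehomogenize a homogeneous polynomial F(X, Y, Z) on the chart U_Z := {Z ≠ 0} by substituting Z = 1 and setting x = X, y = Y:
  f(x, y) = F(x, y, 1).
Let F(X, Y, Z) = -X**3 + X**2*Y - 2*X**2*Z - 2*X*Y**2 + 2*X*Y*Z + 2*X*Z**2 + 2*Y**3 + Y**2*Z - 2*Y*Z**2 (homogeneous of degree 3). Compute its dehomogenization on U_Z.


f(x, y) = -x**3 + x**2*y - 2*x**2 - 2*x*y**2 + 2*x*y + 2*x + 2*y**3 + y**2 - 2*y

On U_Z we set Z = 1. Each monomial c·X^i·Y^j·Z^k in F becomes c·x^i·y^j·1^k = c·x^i·y^j.
Substituting Z = 1: F(X, Y, 1) = -x**3 + x**2*y - 2*x**2 - 2*x*y**2 + 2*x*y + 2*x + 2*y**3 + y**2 - 2*y.
Note: deg(f) ≤ deg(F) = 3; strict inequality happens when F is divisible by Z (lost terms).
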